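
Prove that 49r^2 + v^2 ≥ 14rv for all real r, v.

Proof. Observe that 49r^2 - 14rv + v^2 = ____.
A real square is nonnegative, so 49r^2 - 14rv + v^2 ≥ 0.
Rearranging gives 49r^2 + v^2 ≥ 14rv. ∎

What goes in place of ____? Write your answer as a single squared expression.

The leading and trailing coefficients are 7^2 and 1^2, and 14 = 2·7·1, so the trinomial is (7r - v)^2.
Hence 49r^2 - 14rv + v^2 ≥ 0.

(7r - v)^2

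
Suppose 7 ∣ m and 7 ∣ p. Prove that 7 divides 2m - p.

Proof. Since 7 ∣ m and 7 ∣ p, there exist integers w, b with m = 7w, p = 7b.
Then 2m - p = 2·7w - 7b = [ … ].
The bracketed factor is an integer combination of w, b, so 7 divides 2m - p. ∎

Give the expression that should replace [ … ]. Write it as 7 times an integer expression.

Each term has a factor of 7: 2·7w - 7b = 7·(-b + 2w).
Since -b + 2w is an integer, 7 ∣ (2m - p).

7(-b + 2w)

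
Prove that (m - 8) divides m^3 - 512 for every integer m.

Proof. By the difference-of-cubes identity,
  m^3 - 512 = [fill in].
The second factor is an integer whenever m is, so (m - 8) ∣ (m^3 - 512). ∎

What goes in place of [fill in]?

a^3 - b^3 = (a - b)(a^2 + ab + b^2). With a = m, b = 8:
m^3 - 512 = (m - 8)(m^2 + 8m + 64).

(m - 8)(m^2 + 8m + 64)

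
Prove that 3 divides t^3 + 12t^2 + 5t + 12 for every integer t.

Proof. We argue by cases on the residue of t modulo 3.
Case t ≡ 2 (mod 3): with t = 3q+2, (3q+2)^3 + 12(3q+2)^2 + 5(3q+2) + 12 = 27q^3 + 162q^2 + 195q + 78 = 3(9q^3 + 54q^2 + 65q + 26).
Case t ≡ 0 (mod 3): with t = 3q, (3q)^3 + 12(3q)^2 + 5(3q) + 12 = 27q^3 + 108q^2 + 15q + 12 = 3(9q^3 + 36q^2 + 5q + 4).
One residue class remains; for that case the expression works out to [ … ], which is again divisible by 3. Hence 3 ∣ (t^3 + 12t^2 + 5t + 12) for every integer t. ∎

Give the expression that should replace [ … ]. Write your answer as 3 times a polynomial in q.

Only t ≡ 1 (mod 3) is unaccounted for. Put t = 3q+1:
(3q+1)^3 + 12(3q+1)^2 + 5(3q+1) + 12 expands to 27q^3 + 135q^2 + 96q + 30,
and factoring out 3 leaves 3(9q^3 + 45q^2 + 32q + 10).

3(9q^3 + 45q^2 + 32q + 10)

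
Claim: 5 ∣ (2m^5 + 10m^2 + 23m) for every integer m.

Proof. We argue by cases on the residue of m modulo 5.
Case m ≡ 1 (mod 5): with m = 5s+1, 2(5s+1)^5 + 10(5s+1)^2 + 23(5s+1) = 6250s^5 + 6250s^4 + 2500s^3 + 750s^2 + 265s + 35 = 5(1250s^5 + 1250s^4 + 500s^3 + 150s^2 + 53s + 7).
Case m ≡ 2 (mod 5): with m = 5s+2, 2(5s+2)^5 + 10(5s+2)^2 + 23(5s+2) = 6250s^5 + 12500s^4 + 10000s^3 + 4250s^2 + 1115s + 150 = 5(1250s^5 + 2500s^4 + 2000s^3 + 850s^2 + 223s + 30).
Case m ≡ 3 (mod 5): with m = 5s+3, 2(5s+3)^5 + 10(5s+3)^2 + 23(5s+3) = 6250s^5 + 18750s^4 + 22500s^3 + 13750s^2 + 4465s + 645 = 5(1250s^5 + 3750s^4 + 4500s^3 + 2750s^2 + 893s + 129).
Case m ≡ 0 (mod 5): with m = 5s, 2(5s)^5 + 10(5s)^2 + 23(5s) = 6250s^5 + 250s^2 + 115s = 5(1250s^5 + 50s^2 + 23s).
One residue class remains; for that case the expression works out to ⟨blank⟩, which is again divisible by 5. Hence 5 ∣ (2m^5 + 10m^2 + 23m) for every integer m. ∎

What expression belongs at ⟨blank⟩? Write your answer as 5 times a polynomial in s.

5(1250s^5 + 5000s^4 + 8000s^3 + 6450s^2 + 2663s + 460)

The residues treated are {1, 2, 3, 0}, so the missing case is m ≡ 4 (mod 5); write m = 5s+4.
Then 2(5s+4)^5 + 10(5s+4)^2 + 23(5s+4) = 6250s^5 + 25000s^4 + 40000s^3 + 32250s^2 + 13315s + 2300 = 5(1250s^5 + 5000s^4 + 8000s^3 + 6450s^2 + 2663s + 460).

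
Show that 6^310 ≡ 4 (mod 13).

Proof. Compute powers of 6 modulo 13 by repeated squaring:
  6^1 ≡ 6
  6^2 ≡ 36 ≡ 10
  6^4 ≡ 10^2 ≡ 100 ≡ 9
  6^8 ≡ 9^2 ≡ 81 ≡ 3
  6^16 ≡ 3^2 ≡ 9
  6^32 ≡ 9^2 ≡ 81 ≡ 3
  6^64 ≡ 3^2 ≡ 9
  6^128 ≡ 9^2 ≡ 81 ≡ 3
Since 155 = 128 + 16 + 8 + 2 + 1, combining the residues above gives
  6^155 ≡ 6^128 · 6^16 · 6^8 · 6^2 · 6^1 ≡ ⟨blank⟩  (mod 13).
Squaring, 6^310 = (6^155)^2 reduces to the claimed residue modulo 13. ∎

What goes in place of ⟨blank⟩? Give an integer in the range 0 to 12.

6^128 · 6^16 · 6^8 · 6^2 · 6^1 ≡ 3 · 9 · 3 · 10 · 6 = 4860.
4860 mod 13 = 11, so 6^155 ≡ 11 (mod 13).

11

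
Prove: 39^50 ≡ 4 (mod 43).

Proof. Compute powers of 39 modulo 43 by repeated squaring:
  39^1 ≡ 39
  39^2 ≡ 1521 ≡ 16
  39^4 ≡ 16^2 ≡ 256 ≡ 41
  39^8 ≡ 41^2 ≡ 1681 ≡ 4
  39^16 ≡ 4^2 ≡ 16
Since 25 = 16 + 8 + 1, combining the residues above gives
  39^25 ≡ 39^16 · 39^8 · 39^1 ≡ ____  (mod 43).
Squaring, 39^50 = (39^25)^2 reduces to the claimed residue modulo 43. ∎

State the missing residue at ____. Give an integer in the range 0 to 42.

Multiply the listed residues: 16 · 4 · 39 = 64 → 2496.
Reducing modulo 43: 2496 = 58·43 + 2, so 39^25 ≡ 2.

2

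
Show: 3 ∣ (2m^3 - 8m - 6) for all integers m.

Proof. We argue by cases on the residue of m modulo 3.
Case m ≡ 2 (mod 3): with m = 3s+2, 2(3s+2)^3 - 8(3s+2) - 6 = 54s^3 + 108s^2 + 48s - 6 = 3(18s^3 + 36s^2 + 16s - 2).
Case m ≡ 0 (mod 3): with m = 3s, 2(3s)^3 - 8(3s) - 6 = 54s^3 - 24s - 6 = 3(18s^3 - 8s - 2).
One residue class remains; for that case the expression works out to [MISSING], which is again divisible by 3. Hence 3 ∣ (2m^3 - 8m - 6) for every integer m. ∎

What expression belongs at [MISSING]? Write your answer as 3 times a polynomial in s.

3(18s^3 + 18s^2 - 2s - 4)

The residues treated are {2, 0}, so the missing case is m ≡ 1 (mod 3); write m = 3s+1.
Then 2(3s+1)^3 - 8(3s+1) - 6 = 54s^3 + 54s^2 - 6s - 12 = 3(18s^3 + 18s^2 - 2s - 4).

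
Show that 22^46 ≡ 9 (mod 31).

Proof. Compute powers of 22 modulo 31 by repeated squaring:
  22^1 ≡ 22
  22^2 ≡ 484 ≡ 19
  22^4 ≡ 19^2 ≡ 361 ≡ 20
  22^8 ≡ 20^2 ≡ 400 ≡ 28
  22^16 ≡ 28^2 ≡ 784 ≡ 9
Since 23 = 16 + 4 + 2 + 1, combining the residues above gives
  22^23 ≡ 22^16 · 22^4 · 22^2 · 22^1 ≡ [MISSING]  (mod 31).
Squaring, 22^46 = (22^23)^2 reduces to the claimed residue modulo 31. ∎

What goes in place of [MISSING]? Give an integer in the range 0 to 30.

3

Multiply the listed residues: 9 · 20 · 19 · 22 = 180 → 3420 → 75240.
Reducing modulo 31: 75240 = 2427·31 + 3, so 22^23 ≡ 3.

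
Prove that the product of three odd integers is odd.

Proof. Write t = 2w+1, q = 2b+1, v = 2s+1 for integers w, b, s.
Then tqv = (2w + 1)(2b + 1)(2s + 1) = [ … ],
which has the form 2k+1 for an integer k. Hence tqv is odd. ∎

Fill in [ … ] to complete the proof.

2(4bsw + 2bs + 2bw + b + 2sw + s + w) + 1

(2w + 1)(2b + 1)(2s + 1) = 8bsw + 4bs + 4bw + 2b + 4sw + 2s + 2w + 1
= 2(4bsw + 2bs + 2bw + b + 2sw + s + w) + 1.
Since 4bsw + 2bs + 2bw + b + 2sw + s + w is an integer, the product is of the form 2k+1 for an integer k.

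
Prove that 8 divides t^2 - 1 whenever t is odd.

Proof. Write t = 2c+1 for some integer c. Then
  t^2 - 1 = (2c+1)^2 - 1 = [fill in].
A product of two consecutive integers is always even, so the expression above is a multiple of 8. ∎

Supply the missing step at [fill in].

(2c+1)^2 - 1 = 4c^2 + 4c + 1 - 1 = 4c^2 + 4c = 4c(c+1).
Since c and c+1 are consecutive, c(c+1) is even, and 4·(even) is a multiple of 8.

4c(c + 1)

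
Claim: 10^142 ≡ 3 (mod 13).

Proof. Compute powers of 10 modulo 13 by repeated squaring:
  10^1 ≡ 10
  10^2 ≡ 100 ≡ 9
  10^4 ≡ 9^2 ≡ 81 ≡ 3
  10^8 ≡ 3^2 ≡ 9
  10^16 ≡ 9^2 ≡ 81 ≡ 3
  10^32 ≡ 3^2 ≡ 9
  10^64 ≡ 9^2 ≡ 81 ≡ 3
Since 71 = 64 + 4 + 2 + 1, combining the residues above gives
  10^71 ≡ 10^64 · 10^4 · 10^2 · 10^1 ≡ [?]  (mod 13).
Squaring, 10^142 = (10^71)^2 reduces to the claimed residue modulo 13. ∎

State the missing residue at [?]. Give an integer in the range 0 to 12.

10^64 · 10^4 · 10^2 · 10^1 ≡ 3 · 3 · 9 · 10 = 810.
810 mod 13 = 4, so 10^71 ≡ 4 (mod 13).

4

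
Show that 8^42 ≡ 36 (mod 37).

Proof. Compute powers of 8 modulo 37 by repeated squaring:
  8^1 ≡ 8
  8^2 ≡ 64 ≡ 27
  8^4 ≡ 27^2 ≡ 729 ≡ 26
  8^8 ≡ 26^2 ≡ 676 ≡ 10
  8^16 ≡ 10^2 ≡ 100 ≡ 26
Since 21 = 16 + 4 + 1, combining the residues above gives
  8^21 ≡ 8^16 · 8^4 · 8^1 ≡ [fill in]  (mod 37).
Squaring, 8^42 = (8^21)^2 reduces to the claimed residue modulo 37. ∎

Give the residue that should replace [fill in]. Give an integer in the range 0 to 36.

6

8^16 · 8^4 · 8^1 ≡ 26 · 26 · 8 = 5408.
5408 mod 37 = 6, so 8^21 ≡ 6 (mod 37).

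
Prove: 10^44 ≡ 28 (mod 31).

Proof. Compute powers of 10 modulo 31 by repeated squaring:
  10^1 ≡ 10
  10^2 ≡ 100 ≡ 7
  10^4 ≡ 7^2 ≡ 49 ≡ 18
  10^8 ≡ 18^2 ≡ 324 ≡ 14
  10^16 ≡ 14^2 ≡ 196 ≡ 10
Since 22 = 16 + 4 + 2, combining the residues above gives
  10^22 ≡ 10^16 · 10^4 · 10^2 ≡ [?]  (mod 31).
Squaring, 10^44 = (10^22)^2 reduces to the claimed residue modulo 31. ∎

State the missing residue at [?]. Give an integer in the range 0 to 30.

Multiply the listed residues: 10 · 18 · 7 = 180 → 1260.
Reducing modulo 31: 1260 = 40·31 + 20, so 10^22 ≡ 20.

20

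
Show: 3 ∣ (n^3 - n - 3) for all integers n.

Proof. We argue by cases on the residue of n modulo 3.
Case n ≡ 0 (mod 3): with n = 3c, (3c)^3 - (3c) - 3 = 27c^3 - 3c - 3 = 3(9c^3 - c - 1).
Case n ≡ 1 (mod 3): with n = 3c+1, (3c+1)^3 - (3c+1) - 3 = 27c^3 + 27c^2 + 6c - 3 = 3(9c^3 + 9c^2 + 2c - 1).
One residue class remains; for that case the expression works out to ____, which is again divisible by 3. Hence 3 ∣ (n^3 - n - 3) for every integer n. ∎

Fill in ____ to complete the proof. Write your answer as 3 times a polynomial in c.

Only n ≡ 2 (mod 3) is unaccounted for. Put n = 3c+2:
(3c+2)^3 - (3c+2) - 3 expands to 27c^3 + 54c^2 + 33c + 3,
and factoring out 3 leaves 3(9c^3 + 18c^2 + 11c + 1).

3(9c^3 + 18c^2 + 11c + 1)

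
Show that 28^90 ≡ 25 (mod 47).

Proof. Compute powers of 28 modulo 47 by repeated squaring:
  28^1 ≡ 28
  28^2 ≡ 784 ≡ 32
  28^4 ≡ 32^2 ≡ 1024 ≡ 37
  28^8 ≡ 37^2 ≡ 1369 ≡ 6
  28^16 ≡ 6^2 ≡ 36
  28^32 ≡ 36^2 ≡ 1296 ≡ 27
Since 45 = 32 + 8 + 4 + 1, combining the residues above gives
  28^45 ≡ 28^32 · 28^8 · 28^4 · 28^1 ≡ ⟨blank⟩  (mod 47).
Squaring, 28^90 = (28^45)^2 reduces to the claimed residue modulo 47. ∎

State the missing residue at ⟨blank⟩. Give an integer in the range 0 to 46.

28^32 · 28^8 · 28^4 · 28^1 ≡ 27 · 6 · 37 · 28 = 167832.
167832 mod 47 = 42, so 28^45 ≡ 42 (mod 47).

42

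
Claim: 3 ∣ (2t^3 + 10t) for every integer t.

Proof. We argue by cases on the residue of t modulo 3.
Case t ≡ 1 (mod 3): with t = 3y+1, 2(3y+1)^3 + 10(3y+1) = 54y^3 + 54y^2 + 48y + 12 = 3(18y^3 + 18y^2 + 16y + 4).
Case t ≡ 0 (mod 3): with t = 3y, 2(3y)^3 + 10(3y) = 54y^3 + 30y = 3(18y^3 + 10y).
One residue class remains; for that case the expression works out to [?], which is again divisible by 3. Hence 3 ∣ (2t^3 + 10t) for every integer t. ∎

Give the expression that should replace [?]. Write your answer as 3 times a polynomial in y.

The residues treated are {1, 0}, so the missing case is t ≡ 2 (mod 3); write t = 3y+2.
Then 2(3y+2)^3 + 10(3y+2) = 54y^3 + 108y^2 + 102y + 36 = 3(18y^3 + 36y^2 + 34y + 12).

3(18y^3 + 36y^2 + 34y + 12)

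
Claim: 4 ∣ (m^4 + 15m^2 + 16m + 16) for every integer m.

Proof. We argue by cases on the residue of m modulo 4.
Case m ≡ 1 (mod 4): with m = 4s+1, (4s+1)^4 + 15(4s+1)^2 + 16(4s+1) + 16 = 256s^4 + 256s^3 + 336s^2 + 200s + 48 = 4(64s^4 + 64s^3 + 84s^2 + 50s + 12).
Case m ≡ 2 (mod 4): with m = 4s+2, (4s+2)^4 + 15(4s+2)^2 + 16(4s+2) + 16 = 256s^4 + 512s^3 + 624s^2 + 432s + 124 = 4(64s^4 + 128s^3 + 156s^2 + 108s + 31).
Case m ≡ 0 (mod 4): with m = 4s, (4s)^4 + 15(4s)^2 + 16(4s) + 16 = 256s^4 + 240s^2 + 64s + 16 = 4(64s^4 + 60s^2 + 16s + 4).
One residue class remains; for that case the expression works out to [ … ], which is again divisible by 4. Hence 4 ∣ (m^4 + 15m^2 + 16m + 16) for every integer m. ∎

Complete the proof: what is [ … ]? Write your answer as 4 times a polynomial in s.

Only m ≡ 3 (mod 4) is unaccounted for. Put m = 4s+3:
(4s+3)^4 + 15(4s+3)^2 + 16(4s+3) + 16 expands to 256s^4 + 768s^3 + 1104s^2 + 856s + 280,
and factoring out 4 leaves 4(64s^4 + 192s^3 + 276s^2 + 214s + 70).

4(64s^4 + 192s^3 + 276s^2 + 214s + 70)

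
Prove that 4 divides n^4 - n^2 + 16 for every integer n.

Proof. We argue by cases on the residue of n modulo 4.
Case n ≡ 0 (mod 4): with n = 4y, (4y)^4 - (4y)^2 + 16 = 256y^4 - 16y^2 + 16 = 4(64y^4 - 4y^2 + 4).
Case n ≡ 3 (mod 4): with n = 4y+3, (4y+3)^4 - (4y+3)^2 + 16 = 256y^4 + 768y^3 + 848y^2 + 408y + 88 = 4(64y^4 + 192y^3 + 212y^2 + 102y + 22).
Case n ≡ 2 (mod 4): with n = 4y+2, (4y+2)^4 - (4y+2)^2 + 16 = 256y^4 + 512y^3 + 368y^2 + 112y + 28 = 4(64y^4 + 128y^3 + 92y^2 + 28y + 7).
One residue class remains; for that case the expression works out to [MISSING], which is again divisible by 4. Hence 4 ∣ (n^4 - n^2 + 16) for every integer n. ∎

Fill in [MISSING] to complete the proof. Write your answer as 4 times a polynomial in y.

The residues treated are {0, 3, 2}, so the missing case is n ≡ 1 (mod 4); write n = 4y+1.
Then (4y+1)^4 - (4y+1)^2 + 16 = 256y^4 + 256y^3 + 80y^2 + 8y + 16 = 4(64y^4 + 64y^3 + 20y^2 + 2y + 4).

4(64y^4 + 64y^3 + 20y^2 + 2y + 4)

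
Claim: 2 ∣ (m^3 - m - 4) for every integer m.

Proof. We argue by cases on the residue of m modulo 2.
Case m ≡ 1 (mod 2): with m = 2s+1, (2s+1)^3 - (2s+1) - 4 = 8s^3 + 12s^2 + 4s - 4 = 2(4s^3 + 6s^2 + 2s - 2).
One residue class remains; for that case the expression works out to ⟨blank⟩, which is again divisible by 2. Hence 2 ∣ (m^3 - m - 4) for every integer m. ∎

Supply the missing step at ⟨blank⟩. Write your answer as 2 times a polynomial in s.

Only m ≡ 0 (mod 2) is unaccounted for. Put m = 2s:
(2s)^3 - (2s) - 4 expands to 8s^3 - 2s - 4,
and factoring out 2 leaves 2(4s^3 - s - 2).

2(4s^3 - s - 2)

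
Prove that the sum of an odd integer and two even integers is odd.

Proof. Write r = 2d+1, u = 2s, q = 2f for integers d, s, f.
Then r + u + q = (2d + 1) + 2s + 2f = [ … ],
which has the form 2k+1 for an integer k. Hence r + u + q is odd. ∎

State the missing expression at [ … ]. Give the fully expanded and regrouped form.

2(d + f + s) + 1

Expanding: (2d + 1) + 2s + 2f = 2d + 2f + 2s + 1.
Every term except the constant is even, so this is 2(d + f + s) + 1,
and d + f + s ∈ ℤ gives the required form.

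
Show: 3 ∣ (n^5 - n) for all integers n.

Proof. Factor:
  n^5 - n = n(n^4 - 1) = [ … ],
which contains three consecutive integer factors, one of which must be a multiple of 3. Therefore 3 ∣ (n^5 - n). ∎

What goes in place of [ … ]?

(n - 1)n(n + 1)(n^2 + 1)

n^4 - 1 = (n^2 - 1)(n^2 + 1), and n^2 - 1 = (n-1)(n+1).
So n(n^4 - 1) = (n - 1)n(n + 1)(n^2 + 1).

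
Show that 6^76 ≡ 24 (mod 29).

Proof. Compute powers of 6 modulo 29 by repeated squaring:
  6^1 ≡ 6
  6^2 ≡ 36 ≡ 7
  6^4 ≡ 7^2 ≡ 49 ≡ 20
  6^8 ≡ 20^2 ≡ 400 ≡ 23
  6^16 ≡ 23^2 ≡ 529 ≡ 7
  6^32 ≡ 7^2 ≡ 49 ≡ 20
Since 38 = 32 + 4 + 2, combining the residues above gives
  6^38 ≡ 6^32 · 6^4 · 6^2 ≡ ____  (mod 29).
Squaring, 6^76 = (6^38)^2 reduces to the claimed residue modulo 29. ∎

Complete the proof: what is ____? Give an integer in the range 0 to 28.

6^32 · 6^4 · 6^2 ≡ 20 · 20 · 7 = 2800.
2800 mod 29 = 16, so 6^38 ≡ 16 (mod 29).

16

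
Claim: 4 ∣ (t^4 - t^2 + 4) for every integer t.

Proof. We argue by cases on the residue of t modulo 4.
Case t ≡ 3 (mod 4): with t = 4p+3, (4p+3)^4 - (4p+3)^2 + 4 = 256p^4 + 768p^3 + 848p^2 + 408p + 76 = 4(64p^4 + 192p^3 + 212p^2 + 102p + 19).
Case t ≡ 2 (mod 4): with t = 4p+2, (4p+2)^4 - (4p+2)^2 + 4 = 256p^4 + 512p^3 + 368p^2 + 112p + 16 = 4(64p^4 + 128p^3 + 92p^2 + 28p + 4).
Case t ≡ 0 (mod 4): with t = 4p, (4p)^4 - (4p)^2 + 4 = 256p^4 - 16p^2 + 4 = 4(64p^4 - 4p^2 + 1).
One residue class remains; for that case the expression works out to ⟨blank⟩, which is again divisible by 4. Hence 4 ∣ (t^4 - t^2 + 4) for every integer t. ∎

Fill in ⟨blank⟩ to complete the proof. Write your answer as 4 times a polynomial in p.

Only t ≡ 1 (mod 4) is unaccounted for. Put t = 4p+1:
(4p+1)^4 - (4p+1)^2 + 4 expands to 256p^4 + 256p^3 + 80p^2 + 8p + 4,
and factoring out 4 leaves 4(64p^4 + 64p^3 + 20p^2 + 2p + 1).

4(64p^4 + 64p^3 + 20p^2 + 2p + 1)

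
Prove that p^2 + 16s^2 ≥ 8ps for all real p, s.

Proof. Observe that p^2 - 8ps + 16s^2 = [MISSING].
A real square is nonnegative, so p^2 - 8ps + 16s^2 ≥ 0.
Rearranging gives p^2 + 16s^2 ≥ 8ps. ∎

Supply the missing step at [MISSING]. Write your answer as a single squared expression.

The leading and trailing coefficients are 1^2 and 4^2, and 8 = 2·1·4, so the trinomial is (p - 4s)^2.
Hence p^2 - 8ps + 16s^2 ≥ 0.

(p - 4s)^2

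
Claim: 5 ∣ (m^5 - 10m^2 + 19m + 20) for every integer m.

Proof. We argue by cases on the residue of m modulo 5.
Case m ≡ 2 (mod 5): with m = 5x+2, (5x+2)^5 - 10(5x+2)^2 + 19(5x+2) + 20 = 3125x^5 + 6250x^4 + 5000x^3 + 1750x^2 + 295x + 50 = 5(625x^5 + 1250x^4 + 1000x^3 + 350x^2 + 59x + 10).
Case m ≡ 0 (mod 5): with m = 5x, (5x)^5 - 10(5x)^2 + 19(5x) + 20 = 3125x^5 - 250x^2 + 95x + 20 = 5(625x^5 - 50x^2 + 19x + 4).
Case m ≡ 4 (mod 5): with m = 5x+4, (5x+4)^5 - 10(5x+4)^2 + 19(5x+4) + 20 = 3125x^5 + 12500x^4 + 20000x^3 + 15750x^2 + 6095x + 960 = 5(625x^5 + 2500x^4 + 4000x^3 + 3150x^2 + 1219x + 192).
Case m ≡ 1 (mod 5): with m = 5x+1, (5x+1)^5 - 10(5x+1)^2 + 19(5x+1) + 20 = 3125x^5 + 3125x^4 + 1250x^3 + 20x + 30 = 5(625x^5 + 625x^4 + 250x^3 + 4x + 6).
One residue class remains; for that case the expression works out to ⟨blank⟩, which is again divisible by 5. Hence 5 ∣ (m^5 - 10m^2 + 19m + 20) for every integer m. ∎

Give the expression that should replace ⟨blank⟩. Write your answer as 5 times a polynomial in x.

5(625x^5 + 1875x^4 + 2250x^3 + 1300x^2 + 364x + 46)

The residues treated are {2, 0, 4, 1}, so the missing case is m ≡ 3 (mod 5); write m = 5x+3.
Then (5x+3)^5 - 10(5x+3)^2 + 19(5x+3) + 20 = 3125x^5 + 9375x^4 + 11250x^3 + 6500x^2 + 1820x + 230 = 5(625x^5 + 1875x^4 + 2250x^3 + 1300x^2 + 364x + 46).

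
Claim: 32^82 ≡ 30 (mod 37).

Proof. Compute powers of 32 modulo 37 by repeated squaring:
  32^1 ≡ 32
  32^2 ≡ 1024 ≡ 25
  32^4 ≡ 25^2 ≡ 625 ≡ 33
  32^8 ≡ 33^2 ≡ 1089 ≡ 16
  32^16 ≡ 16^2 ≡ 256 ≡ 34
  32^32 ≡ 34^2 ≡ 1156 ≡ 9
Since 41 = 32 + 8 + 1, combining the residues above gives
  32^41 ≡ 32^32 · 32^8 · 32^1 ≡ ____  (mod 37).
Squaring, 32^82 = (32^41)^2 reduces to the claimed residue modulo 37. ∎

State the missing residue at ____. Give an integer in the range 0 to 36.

32^32 · 32^8 · 32^1 ≡ 9 · 16 · 32 = 4608.
4608 mod 37 = 20, so 32^41 ≡ 20 (mod 37).

20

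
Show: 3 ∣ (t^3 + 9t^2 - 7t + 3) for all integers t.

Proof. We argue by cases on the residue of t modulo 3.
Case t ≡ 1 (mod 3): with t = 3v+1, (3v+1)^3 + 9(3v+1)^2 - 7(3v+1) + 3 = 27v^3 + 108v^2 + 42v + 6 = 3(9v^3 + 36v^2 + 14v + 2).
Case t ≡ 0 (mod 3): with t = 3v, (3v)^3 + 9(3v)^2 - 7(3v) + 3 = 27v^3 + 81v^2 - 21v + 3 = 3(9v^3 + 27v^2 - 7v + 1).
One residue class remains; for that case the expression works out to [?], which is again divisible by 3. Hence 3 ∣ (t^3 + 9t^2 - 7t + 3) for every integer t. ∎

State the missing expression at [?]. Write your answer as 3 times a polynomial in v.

3(9v^3 + 45v^2 + 41v + 11)

Only t ≡ 2 (mod 3) is unaccounted for. Put t = 3v+2:
(3v+2)^3 + 9(3v+2)^2 - 7(3v+2) + 3 expands to 27v^3 + 135v^2 + 123v + 33,
and factoring out 3 leaves 3(9v^3 + 45v^2 + 41v + 11).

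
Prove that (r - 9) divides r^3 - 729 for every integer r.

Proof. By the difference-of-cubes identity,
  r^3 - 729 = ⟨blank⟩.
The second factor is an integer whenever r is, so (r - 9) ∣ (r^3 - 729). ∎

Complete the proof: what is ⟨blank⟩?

Polynomial division of r^3 - 729 by r - 9 leaves remainder 0 and quotient r^2 + 9r + 81.
Hence r^3 - 729 = (r - 9)(r^2 + 9r + 81).

(r - 9)(r^2 + 9r + 81)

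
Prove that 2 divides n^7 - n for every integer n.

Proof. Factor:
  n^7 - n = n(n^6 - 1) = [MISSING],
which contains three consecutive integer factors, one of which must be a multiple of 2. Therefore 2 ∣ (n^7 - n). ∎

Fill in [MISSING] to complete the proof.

(n - 1)n(n + 1)(n^4 + n^2 + 1)

n^6 - 1 = (n^2 - 1)(n^4 + n^2 + 1), and n^2 - 1 = (n-1)(n+1).
So n(n^6 - 1) = (n - 1)n(n + 1)(n^4 + n^2 + 1).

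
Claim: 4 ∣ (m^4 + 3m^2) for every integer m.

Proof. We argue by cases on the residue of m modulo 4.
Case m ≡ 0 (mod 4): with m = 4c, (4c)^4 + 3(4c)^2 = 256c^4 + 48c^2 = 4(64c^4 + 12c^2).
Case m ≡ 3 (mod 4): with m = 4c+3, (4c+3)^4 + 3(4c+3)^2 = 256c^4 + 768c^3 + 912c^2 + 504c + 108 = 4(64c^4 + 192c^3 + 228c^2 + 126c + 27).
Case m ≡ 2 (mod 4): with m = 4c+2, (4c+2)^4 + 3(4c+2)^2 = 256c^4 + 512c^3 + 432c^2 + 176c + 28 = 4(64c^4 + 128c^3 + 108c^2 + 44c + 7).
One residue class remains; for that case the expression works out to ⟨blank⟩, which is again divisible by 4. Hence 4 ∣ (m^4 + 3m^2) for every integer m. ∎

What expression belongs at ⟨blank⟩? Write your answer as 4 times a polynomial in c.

Only m ≡ 1 (mod 4) is unaccounted for. Put m = 4c+1:
(4c+1)^4 + 3(4c+1)^2 expands to 256c^4 + 256c^3 + 144c^2 + 40c + 4,
and factoring out 4 leaves 4(64c^4 + 64c^3 + 36c^2 + 10c + 1).

4(64c^4 + 64c^3 + 36c^2 + 10c + 1)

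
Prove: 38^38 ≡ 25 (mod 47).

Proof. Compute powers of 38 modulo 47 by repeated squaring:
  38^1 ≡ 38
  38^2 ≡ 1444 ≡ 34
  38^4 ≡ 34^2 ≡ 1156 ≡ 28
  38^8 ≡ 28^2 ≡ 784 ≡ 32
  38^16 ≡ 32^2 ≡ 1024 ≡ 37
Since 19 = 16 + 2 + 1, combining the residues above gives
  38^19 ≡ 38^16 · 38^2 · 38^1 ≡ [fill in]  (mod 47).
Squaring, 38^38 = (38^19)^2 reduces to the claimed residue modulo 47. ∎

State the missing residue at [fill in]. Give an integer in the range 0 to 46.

Multiply the listed residues: 37 · 34 · 38 = 1258 → 47804.
Reducing modulo 47: 47804 = 1017·47 + 5, so 38^19 ≡ 5.

5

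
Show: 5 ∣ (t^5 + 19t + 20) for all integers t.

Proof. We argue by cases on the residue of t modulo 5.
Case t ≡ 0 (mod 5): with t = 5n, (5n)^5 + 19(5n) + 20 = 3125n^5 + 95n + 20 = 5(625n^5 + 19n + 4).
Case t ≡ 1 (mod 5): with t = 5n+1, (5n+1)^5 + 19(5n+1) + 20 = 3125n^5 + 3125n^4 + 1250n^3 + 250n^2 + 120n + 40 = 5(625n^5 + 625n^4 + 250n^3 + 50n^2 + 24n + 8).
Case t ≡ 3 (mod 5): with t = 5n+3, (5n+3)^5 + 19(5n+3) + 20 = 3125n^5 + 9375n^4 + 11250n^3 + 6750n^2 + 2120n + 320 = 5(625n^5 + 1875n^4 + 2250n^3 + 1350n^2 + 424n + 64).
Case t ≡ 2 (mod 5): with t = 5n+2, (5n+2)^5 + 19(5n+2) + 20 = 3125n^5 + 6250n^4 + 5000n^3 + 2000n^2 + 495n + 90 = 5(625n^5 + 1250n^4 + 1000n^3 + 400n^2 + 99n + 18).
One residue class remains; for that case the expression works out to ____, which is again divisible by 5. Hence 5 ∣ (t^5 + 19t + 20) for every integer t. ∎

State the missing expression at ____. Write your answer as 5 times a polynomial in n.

5(625n^5 + 2500n^4 + 4000n^3 + 3200n^2 + 1299n + 224)

The residues treated are {0, 1, 3, 2}, so the missing case is t ≡ 4 (mod 5); write t = 5n+4.
Then (5n+4)^5 + 19(5n+4) + 20 = 3125n^5 + 12500n^4 + 20000n^3 + 16000n^2 + 6495n + 1120 = 5(625n^5 + 2500n^4 + 4000n^3 + 3200n^2 + 1299n + 224).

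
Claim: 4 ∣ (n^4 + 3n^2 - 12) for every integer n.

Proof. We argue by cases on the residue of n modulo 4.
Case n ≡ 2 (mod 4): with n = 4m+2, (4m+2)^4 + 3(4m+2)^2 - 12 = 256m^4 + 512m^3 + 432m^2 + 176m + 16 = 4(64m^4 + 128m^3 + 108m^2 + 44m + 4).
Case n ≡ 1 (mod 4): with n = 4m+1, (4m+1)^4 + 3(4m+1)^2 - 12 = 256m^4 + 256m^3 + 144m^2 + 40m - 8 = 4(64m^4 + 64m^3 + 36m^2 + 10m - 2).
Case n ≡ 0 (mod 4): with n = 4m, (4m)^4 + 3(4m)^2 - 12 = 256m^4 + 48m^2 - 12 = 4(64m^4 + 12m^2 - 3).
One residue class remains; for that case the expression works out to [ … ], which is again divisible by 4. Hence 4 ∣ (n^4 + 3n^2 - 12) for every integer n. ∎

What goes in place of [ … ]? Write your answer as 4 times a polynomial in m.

Only n ≡ 3 (mod 4) is unaccounted for. Put n = 4m+3:
(4m+3)^4 + 3(4m+3)^2 - 12 expands to 256m^4 + 768m^3 + 912m^2 + 504m + 96,
and factoring out 4 leaves 4(64m^4 + 192m^3 + 228m^2 + 126m + 24).

4(64m^4 + 192m^3 + 228m^2 + 126m + 24)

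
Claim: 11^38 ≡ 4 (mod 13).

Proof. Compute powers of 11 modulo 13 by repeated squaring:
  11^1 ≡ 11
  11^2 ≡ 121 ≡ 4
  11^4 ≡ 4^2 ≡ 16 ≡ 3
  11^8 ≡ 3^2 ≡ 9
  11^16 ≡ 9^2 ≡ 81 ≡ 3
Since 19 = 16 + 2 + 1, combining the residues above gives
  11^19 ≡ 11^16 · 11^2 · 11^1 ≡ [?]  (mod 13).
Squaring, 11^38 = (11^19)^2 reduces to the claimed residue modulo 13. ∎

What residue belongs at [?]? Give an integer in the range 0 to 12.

Multiply the listed residues: 3 · 4 · 11 = 12 → 132.
Reducing modulo 13: 132 = 10·13 + 2, so 11^19 ≡ 2.

2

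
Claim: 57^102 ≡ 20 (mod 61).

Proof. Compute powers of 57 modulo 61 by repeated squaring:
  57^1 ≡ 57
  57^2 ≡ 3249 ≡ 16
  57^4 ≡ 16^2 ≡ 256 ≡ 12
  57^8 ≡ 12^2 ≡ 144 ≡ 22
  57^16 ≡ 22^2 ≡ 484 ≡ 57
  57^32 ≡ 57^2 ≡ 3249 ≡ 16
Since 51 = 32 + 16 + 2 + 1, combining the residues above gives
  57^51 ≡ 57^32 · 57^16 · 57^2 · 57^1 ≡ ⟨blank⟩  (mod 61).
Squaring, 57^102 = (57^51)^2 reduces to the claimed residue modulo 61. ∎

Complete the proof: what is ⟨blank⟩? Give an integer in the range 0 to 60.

9

Multiply the listed residues: 16 · 57 · 16 · 57 = 912 → 14592 → 831744.
Reducing modulo 61: 831744 = 13635·61 + 9, so 57^51 ≡ 9.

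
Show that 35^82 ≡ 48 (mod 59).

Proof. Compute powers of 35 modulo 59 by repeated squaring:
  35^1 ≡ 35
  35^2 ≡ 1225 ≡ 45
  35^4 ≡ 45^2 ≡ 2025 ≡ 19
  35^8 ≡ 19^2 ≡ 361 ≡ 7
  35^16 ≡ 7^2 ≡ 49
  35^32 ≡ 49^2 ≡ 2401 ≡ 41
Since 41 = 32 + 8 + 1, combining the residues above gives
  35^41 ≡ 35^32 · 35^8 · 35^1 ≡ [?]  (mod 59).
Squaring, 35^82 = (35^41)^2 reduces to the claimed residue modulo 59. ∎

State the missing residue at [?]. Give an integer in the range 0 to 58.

15

Multiply the listed residues: 41 · 7 · 35 = 287 → 10045.
Reducing modulo 59: 10045 = 170·59 + 15, so 35^41 ≡ 15.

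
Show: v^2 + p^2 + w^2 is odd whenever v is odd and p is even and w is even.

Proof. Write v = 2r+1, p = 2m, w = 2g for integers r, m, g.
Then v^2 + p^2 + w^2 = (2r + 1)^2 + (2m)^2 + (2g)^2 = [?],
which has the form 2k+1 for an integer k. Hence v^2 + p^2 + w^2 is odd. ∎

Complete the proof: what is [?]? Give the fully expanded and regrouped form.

(2r + 1)^2 + (2m)^2 + (2g)^2 = 4g^2 + 4m^2 + 4r^2 + 4r + 1
= 2(2g^2 + 2m^2 + 2r^2 + 2r) + 1.
Since 2g^2 + 2m^2 + 2r^2 + 2r is an integer, the sum of squares is of the form 2k+1 for an integer k.

2(2g^2 + 2m^2 + 2r^2 + 2r) + 1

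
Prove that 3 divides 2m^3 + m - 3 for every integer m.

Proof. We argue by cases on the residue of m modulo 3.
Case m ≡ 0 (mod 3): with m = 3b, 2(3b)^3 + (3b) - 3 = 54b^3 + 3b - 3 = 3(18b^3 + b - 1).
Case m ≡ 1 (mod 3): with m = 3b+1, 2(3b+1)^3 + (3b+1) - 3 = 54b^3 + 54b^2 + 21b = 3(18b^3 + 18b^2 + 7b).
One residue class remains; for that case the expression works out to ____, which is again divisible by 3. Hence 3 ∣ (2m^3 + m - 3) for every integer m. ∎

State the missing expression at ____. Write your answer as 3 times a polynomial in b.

Only m ≡ 2 (mod 3) is unaccounted for. Put m = 3b+2:
2(3b+2)^3 + (3b+2) - 3 expands to 54b^3 + 108b^2 + 75b + 15,
and factoring out 3 leaves 3(18b^3 + 36b^2 + 25b + 5).

3(18b^3 + 36b^2 + 25b + 5)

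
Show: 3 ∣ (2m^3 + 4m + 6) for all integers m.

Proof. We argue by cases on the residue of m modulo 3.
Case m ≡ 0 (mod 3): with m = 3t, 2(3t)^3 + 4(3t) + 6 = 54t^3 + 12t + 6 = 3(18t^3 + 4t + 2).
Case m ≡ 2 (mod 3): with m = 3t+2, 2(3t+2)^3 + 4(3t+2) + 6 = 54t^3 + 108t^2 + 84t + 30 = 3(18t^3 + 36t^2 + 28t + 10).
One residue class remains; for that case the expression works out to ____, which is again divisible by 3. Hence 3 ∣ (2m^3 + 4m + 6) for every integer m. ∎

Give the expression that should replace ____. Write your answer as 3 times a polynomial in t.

The residues treated are {0, 2}, so the missing case is m ≡ 1 (mod 3); write m = 3t+1.
Then 2(3t+1)^3 + 4(3t+1) + 6 = 54t^3 + 54t^2 + 30t + 12 = 3(18t^3 + 18t^2 + 10t + 4).

3(18t^3 + 18t^2 + 10t + 4)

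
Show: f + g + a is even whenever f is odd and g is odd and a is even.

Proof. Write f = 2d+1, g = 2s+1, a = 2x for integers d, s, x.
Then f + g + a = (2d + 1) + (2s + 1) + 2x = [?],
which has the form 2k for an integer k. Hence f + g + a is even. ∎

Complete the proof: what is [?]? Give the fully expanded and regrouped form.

(2d + 1) + (2s + 1) + 2x = 2d + 2s + 2x + 2
= 2(d + s + x + 1).
Since d + s + x + 1 is an integer, the sum is of the form 2k for an integer k.

2(d + s + x + 1)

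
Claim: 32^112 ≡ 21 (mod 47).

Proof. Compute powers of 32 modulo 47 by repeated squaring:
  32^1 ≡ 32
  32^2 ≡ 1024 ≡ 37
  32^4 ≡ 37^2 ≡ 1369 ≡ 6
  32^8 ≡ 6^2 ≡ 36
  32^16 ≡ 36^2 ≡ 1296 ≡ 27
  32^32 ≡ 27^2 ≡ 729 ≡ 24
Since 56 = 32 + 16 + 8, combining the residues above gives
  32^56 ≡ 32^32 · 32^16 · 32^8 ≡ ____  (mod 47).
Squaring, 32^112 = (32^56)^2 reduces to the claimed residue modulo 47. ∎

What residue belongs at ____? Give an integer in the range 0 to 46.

16

32^32 · 32^16 · 32^8 ≡ 24 · 27 · 36 = 23328.
23328 mod 47 = 16, so 32^56 ≡ 16 (mod 47).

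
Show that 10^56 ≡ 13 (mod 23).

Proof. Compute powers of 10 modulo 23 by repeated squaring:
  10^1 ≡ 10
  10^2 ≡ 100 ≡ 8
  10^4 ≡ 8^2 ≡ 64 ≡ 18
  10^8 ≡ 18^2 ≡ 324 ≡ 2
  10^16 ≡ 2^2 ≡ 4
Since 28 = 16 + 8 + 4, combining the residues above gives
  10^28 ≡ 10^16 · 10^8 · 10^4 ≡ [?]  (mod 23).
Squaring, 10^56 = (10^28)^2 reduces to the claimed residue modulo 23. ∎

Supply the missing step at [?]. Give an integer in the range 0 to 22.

6

Multiply the listed residues: 4 · 2 · 18 = 8 → 144.
Reducing modulo 23: 144 = 6·23 + 6, so 10^28 ≡ 6.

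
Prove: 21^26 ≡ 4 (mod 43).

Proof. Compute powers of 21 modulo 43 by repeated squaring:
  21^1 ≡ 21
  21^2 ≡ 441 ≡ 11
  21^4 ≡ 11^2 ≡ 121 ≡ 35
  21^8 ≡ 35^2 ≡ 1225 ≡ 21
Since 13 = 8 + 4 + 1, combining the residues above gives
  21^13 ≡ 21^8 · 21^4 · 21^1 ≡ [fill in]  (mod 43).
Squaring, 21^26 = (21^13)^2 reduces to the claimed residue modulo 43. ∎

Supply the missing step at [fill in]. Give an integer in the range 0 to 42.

41

Multiply the listed residues: 21 · 35 · 21 = 735 → 15435.
Reducing modulo 43: 15435 = 358·43 + 41, so 21^13 ≡ 41.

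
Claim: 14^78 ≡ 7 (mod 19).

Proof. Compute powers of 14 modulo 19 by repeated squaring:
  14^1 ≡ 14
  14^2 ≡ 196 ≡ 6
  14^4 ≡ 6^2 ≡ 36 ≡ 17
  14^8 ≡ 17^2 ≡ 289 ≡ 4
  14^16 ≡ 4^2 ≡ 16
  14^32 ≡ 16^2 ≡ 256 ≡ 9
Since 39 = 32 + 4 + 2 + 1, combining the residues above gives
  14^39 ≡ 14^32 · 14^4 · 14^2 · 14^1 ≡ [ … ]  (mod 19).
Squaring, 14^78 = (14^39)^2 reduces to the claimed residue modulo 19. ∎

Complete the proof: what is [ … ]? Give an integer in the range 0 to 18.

14^32 · 14^4 · 14^2 · 14^1 ≡ 9 · 17 · 6 · 14 = 12852.
12852 mod 19 = 8, so 14^39 ≡ 8 (mod 19).

8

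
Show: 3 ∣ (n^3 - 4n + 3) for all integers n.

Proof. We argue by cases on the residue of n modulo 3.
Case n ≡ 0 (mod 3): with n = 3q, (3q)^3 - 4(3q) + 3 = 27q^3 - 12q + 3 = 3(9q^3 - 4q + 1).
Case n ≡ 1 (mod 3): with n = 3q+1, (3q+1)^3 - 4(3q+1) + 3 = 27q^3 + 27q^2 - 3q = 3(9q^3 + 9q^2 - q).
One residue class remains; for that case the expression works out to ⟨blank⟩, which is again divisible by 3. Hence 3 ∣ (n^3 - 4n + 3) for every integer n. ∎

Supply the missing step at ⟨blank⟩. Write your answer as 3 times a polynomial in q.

The residues treated are {0, 1}, so the missing case is n ≡ 2 (mod 3); write n = 3q+2.
Then (3q+2)^3 - 4(3q+2) + 3 = 27q^3 + 54q^2 + 24q + 3 = 3(9q^3 + 18q^2 + 8q + 1).

3(9q^3 + 18q^2 + 8q + 1)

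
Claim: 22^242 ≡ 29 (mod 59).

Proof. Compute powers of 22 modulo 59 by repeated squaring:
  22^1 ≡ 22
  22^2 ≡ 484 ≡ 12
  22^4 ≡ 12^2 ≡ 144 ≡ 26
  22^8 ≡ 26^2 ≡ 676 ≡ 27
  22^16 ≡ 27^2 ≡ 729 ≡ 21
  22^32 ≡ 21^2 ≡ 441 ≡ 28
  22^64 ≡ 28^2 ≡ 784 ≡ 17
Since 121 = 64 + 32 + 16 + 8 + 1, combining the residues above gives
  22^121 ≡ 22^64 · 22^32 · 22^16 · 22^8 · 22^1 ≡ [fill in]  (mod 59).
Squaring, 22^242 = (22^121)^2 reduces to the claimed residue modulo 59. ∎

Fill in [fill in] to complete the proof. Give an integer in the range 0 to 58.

41

22^64 · 22^32 · 22^16 · 22^8 · 22^1 ≡ 17 · 28 · 21 · 27 · 22 = 5937624.
5937624 mod 59 = 41, so 22^121 ≡ 41 (mod 59).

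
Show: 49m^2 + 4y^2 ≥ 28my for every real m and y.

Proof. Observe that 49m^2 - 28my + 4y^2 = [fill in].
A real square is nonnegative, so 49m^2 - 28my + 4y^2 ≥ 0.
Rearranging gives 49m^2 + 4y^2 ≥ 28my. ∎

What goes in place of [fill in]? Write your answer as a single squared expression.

(7m - 2y)^2

49m^2 - 28my + 4y^2 is a perfect-square trinomial: the outer terms are (7m)^2 and (2y)^2, and the cross term is -2·7m·2y.
So 49m^2 - 28my + 4y^2 = (7m - 2y)^2 ≥ 0.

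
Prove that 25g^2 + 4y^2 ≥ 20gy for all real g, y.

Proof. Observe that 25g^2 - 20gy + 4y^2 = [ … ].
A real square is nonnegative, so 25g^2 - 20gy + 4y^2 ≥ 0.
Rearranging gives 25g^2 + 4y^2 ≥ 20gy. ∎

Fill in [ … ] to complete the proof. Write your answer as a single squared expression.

(5g - 2y)^2

The leading and trailing coefficients are 5^2 and 2^2, and 20 = 2·5·2, so the trinomial is (5g - 2y)^2.
Hence 25g^2 - 20gy + 4y^2 ≥ 0.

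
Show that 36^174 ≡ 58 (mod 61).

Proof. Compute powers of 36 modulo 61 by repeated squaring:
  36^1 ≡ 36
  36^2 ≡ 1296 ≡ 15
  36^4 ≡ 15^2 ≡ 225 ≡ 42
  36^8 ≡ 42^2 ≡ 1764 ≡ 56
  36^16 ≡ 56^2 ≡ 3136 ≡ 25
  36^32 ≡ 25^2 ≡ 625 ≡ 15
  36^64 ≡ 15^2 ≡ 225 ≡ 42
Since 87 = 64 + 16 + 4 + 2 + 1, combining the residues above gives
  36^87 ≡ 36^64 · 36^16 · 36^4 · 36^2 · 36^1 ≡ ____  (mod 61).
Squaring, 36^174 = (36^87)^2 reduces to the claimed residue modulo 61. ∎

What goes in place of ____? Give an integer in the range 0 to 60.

Multiply the listed residues: 42 · 25 · 42 · 15 · 36 = 1050 → 44100 → 661500 → 23814000.
Reducing modulo 61: 23814000 = 390393·61 + 27, so 36^87 ≡ 27.

27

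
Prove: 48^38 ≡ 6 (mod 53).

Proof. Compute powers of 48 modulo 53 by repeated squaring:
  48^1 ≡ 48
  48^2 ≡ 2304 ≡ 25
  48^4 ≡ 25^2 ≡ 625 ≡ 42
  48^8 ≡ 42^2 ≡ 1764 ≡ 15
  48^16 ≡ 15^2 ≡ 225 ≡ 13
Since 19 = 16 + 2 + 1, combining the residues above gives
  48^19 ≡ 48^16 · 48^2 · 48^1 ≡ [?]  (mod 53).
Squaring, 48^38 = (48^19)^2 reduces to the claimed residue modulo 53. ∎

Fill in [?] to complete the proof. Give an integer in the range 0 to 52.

18

Multiply the listed residues: 13 · 25 · 48 = 325 → 15600.
Reducing modulo 53: 15600 = 294·53 + 18, so 48^19 ≡ 18.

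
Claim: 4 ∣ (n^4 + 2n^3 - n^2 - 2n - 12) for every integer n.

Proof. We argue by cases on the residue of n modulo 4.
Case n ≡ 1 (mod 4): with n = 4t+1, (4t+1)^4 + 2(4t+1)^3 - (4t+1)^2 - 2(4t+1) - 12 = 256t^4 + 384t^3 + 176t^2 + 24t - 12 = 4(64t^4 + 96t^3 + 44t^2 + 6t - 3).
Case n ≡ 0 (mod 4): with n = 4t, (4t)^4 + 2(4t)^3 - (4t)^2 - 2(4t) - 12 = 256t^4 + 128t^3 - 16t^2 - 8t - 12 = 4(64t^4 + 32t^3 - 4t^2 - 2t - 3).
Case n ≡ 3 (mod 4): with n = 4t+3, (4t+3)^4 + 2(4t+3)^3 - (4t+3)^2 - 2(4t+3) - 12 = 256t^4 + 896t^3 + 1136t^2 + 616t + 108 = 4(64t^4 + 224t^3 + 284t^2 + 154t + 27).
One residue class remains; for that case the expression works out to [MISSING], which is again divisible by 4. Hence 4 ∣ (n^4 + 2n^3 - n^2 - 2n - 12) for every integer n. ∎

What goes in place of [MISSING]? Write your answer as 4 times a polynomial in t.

Only n ≡ 2 (mod 4) is unaccounted for. Put n = 4t+2:
(4t+2)^4 + 2(4t+2)^3 - (4t+2)^2 - 2(4t+2) - 12 expands to 256t^4 + 640t^3 + 560t^2 + 200t + 12,
and factoring out 4 leaves 4(64t^4 + 160t^3 + 140t^2 + 50t + 3).

4(64t^4 + 160t^3 + 140t^2 + 50t + 3)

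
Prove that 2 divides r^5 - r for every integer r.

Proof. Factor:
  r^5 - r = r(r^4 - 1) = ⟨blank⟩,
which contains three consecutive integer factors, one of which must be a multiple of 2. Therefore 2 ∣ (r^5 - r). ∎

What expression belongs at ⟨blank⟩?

(r - 1)r(r + 1)(r^2 + 1)

r^4 - 1 = (r^2 - 1)(r^2 + 1), and r^2 - 1 = (r-1)(r+1).
So r(r^4 - 1) = (r - 1)r(r + 1)(r^2 + 1).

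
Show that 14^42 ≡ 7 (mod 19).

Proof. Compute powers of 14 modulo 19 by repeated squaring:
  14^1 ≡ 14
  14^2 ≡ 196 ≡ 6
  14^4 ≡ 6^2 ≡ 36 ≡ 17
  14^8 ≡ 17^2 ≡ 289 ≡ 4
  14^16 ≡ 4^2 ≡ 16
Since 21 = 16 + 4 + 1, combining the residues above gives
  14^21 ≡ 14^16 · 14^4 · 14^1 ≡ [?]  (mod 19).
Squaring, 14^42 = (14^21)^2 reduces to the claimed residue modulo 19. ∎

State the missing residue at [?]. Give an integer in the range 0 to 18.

8

Multiply the listed residues: 16 · 17 · 14 = 272 → 3808.
Reducing modulo 19: 3808 = 200·19 + 8, so 14^21 ≡ 8.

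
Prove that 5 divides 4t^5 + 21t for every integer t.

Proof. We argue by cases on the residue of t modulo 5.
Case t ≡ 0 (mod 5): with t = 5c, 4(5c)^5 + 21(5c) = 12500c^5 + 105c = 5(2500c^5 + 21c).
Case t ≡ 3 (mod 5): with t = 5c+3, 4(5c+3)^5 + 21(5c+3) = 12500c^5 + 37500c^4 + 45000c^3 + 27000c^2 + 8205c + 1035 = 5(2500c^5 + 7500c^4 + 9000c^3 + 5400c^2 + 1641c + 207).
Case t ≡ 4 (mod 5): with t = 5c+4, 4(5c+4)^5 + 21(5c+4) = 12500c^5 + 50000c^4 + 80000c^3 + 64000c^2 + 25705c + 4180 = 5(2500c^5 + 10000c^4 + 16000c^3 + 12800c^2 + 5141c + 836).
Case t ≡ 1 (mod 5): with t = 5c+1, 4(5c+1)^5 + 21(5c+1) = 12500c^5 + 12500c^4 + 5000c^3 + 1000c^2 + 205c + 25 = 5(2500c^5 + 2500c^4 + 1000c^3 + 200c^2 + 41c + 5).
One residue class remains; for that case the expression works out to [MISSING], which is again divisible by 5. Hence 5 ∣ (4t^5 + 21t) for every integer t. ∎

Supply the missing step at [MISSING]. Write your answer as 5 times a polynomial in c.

5(2500c^5 + 5000c^4 + 4000c^3 + 1600c^2 + 341c + 34)

The residues treated are {0, 3, 4, 1}, so the missing case is t ≡ 2 (mod 5); write t = 5c+2.
Then 4(5c+2)^5 + 21(5c+2) = 12500c^5 + 25000c^4 + 20000c^3 + 8000c^2 + 1705c + 170 = 5(2500c^5 + 5000c^4 + 4000c^3 + 1600c^2 + 341c + 34).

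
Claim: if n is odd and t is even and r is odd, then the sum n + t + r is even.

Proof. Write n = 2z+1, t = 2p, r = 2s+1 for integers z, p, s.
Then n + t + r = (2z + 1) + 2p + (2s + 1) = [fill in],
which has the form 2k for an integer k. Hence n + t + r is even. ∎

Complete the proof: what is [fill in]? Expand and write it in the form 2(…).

2(p + s + z + 1)

Expanding: (2z + 1) + 2p + (2s + 1) = 2p + 2s + 2z + 2.
Every term is even; pulling out the factor of 2 gives 2(p + s + z + 1).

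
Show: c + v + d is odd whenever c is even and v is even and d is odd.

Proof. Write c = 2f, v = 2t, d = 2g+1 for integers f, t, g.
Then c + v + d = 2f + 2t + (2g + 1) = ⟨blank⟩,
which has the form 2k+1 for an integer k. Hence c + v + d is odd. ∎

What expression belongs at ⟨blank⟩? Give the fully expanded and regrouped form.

2(f + g + t) + 1

Expanding: 2f + 2t + (2g + 1) = 2f + 2g + 2t + 1.
Every term except the constant is even, so this is 2(f + g + t) + 1,
and f + g + t ∈ ℤ gives the required form.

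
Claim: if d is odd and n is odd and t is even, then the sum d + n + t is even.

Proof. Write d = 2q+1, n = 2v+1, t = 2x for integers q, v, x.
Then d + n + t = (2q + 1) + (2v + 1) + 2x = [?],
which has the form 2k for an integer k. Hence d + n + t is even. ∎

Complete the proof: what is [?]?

(2q + 1) + (2v + 1) + 2x = 2q + 2v + 2x + 2
= 2(q + v + x + 1).
Since q + v + x + 1 is an integer, the sum is of the form 2k for an integer k.

2(q + v + x + 1)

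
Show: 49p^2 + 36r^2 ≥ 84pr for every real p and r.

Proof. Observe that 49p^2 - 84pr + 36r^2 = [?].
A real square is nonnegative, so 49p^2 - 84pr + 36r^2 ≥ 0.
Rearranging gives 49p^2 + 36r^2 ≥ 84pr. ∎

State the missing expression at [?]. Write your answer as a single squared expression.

The leading and trailing coefficients are 7^2 and 6^2, and 84 = 2·7·6, so the trinomial is (7p - 6r)^2.
Hence 49p^2 - 84pr + 36r^2 ≥ 0.

(7p - 6r)^2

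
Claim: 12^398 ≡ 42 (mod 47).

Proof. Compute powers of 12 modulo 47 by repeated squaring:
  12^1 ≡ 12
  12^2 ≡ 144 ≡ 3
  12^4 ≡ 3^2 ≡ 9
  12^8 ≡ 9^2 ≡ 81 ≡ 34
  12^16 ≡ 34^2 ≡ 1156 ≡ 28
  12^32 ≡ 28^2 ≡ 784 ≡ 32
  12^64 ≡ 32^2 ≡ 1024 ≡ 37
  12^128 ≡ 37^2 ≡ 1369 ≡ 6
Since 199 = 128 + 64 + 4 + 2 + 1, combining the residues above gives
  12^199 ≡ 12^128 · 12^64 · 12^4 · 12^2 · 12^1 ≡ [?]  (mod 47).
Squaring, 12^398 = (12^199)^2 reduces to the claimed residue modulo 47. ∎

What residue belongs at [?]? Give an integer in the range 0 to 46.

12^128 · 12^64 · 12^4 · 12^2 · 12^1 ≡ 6 · 37 · 9 · 3 · 12 = 71928.
71928 mod 47 = 18, so 12^199 ≡ 18 (mod 47).

18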